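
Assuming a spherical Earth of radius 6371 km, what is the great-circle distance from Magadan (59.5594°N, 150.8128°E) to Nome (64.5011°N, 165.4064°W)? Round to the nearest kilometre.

2298 km

Δλ = -165.4064 − 150.8128 = -316.2192°; wrapped into (−180°, 180°]: 43.7808°.
Δφ = 64.5011 − 59.5594 = 4.9417°.
a = sin²(Δφ/2) + cos φ₁ · cos φ₂ · sin²(Δλ/2) = 0.032176.
c = 2·atan2(√a, √(1−a)) = 0.36071 rad → d = 6371·c ≈ 2298.07 km.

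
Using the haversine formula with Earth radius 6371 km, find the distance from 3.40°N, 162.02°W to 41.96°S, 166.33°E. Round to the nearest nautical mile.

3223 nmi

Δλ = 166.33 − -162.02 = 328.35°; wrapped into (−180°, 180°]: -31.65°.
Δφ = -41.96 − 3.40 = -45.36°.
a = sin²(Δφ/2) + cos φ₁ · cos φ₂ · sin²(Δλ/2) = 0.203877.
c = 2·atan2(√a, √(1−a)) = 0.93695 rad → d = 6371·c ≈ 5969.32 km ≈ 3223.18 nmi.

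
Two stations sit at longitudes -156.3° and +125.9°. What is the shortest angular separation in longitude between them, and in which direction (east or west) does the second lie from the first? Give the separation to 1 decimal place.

77.8° west

Raw difference: 125.9 − -156.3 = 282.2°.
Normalise into (−180°, 180°]: 282.2° − 360° = -77.8°.
Negative ⇒ the second point lies to the west; separation 77.8°.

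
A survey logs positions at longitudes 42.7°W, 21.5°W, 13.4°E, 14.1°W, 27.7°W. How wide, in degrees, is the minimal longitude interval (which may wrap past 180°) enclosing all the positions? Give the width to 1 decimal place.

Sort the longitudes: -42.7°, -27.7°, -21.5°, -14.1°, +13.4°.
Eastward gaps between consecutive values (wrapping around): 15.0°, 6.2°, 7.4°, 27.5°, 303.9°.
Largest gap = 303.9° ⇒ minimal covering band is its complement: 360° − 303.9° = 56.1°.
Band runs from -42.7° eastward to +13.4°.

56.1°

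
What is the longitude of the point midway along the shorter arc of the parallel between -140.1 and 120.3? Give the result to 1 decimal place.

+170.1°

Signed shortest Δλ from -140.1° to +120.3° is -99.6°.
Midpoint longitude = -140.1° + (-99.6°)/2 = -140.1° − 49.8° = -189.9°.
Normalise into (−180°, 180°]: +170.1°.
(The naïve average (-140.1 + +120.3)/2 = -9.9° is on the wrong side of the globe.)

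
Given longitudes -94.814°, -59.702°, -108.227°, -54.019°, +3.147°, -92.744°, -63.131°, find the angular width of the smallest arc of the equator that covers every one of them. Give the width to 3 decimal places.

Sort the longitudes: -108.227°, -94.814°, -92.744°, -63.131°, -59.702°, -54.019°, +3.147°.
Eastward gaps between consecutive values (wrapping around): 13.413°, 2.070°, 29.613°, 3.429°, 5.683°, 57.166°, 248.626°.
Largest gap = 248.626° ⇒ minimal covering band is its complement: 360° − 248.626° = 111.374°.
Band runs from -108.227° eastward to +3.147°.

111.374°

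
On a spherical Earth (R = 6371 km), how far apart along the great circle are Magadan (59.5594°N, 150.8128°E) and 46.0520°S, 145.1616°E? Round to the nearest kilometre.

Δλ = 145.1616 − 150.8128 = -5.6512°.
Δφ = -46.0520 − 59.5594 = -105.6114°.
a = sin²(Δφ/2) + cos φ₁ · cos φ₂ · sin²(Δλ/2) = 0.635410.
c = 2·atan2(√a, √(1−a)) = 1.84504 rad → d = 6371·c ≈ 11754.76 km.

11755 km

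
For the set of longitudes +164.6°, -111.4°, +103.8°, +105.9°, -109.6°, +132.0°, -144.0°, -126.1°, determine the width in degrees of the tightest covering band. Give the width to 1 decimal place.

146.6°

Sort the longitudes: -144.0°, -126.1°, -111.4°, -109.6°, +103.8°, +105.9°, +132.0°, +164.6°.
Eastward gaps between consecutive values (wrapping around): 17.9°, 14.7°, 1.8°, 213.4°, 2.1°, 26.1°, 32.6°, 51.4°.
Largest gap = 213.4° ⇒ minimal covering band is its complement: 360° − 213.4° = 146.6°.
Band runs from +103.8° eastward to -109.6°, crossing the antimeridian.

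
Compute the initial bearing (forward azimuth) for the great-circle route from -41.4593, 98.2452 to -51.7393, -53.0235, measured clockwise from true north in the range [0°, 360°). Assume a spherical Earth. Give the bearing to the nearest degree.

Δλ = -53.0235 − 98.2452 = -151.2687°.
θ = atan2( sin Δλ · cos φ₂ , cos φ₁ · sin φ₂ − sin φ₁ · cos φ₂ · cos Δλ )
  = atan2(-0.29767, -0.94797) = -162.567° → normalised to [0°, 360°): 197.433°.

197°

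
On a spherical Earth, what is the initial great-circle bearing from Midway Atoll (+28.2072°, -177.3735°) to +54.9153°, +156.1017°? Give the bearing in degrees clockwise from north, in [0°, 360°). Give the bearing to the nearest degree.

332°

Δλ = 156.1017 − -177.3735 = 333.4752°; wrapped into (−180°, 180°]: -26.5248°.
θ = atan2( sin Δλ · cos φ₂ , cos φ₁ · sin φ₂ − sin φ₁ · cos φ₂ · cos Δλ )
  = atan2(-0.25669, 0.47804) = -28.234° → normalised to [0°, 360°): 331.766°.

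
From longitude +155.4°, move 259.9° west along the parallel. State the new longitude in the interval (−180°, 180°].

-104.5°

Start at +155.4°; shift −259.9° → -104.5°.
-104.5° already lies in (−180°, 180°].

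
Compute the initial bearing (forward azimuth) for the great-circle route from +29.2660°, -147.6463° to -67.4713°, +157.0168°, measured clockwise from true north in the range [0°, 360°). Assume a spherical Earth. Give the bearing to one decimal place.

Δλ = 157.0168 − -147.6463 = 304.6631°; wrapped into (−180°, 180°]: -55.3369°.
θ = atan2( sin Δλ · cos φ₂ , cos φ₁ · sin φ₂ − sin φ₁ · cos φ₂ · cos Δλ )
  = atan2(-0.31514, -0.91232) = -160.944° → normalised to [0°, 360°): 199.056°.

199.1°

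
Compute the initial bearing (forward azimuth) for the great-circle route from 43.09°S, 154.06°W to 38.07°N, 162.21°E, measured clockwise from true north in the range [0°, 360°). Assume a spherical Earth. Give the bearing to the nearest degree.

327°

Δλ = 162.21 − -154.06 = 316.27°; wrapped into (−180°, 180°]: -43.73°.
θ = atan2( sin Δλ · cos φ₂ , cos φ₁ · sin φ₂ − sin φ₁ · cos φ₂ · cos Δλ )
  = atan2(-0.54420, 0.83894) = -32.971° → normalised to [0°, 360°): 327.029°.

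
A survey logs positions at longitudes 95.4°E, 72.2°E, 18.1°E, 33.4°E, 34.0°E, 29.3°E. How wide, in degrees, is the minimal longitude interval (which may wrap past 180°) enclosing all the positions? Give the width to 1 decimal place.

Sort the longitudes: +18.1°, +29.3°, +33.4°, +34.0°, +72.2°, +95.4°.
Eastward gaps between consecutive values (wrapping around): 11.2°, 4.1°, 0.6°, 38.2°, 23.2°, 282.7°.
Largest gap = 282.7° ⇒ minimal covering band is its complement: 360° − 282.7° = 77.3°.
Band runs from +18.1° eastward to +95.4°.

77.3°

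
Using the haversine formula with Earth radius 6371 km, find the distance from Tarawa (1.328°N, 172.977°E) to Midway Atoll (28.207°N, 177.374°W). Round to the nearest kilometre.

Δλ = -177.374 − 172.977 = -350.351°; wrapped into (−180°, 180°]: 9.649°.
Δφ = 28.207 − 1.328 = 26.879°.
a = sin²(Δφ/2) + cos φ₁ · cos φ₂ · sin²(Δλ/2) = 0.060250.
c = 2·atan2(√a, √(1−a)) = 0.49599 rad → d = 6371·c ≈ 3159.93 km.

3160 km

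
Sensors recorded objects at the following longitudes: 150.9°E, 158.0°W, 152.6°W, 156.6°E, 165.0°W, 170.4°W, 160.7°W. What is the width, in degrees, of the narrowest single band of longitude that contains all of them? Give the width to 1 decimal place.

Sort the longitudes: -170.4°, -165.0°, -160.7°, -158.0°, -152.6°, +150.9°, +156.6°.
Eastward gaps between consecutive values (wrapping around): 5.4°, 4.3°, 2.7°, 5.4°, 303.5°, 5.7°, 33.0°.
Largest gap = 303.5° ⇒ minimal covering band is its complement: 360° − 303.5° = 56.5°.
Band runs from +150.9° eastward to -152.6°, crossing the antimeridian.

56.5°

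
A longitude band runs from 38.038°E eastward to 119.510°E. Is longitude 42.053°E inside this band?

Yes

Band width going east from +38.038° to +119.510°: ((119.510 − 38.038) mod 360) = 81.472°.
Offset of +42.053° east of the west edge: ((42.053 − 38.038) mod 360) = 4.015°.
4.015° ≤ 81.472° ⇒ inside.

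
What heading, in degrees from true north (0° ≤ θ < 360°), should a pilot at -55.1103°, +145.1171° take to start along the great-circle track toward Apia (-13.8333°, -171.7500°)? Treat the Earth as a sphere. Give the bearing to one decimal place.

56.2°

Δλ = -171.7500 − 145.1171 = -316.8671°; wrapped into (−180°, 180°]: 43.1329°.
θ = atan2( sin Δλ · cos φ₂ , cos φ₁ · sin φ₂ − sin φ₁ · cos φ₂ · cos Δλ )
  = atan2(0.66386, 0.44447) = 56.197° → normalised to [0°, 360°): 56.197°.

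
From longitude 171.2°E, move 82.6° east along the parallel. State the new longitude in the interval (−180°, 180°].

Start at +171.2°; shift +82.6° → +253.8°.
+253.8° lies outside (−180°, 180°]; subtract 360° → -106.2°.

106.2°W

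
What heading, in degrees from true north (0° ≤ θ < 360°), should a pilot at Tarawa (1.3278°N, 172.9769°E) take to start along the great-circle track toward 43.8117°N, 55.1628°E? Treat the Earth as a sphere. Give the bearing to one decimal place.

Δλ = 55.1628 − 172.9769 = -117.8141°.
θ = atan2( sin Δλ · cos φ₂ , cos φ₁ · sin φ₂ − sin φ₁ · cos φ₂ · cos Δλ )
  = atan2(-0.63825, 0.69991) = -42.362° → normalised to [0°, 360°): 317.638°.

317.6°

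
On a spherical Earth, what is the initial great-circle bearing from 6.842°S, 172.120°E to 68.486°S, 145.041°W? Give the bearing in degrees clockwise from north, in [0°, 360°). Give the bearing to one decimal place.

164.4°

Δλ = -145.041 − 172.120 = -317.161°; wrapped into (−180°, 180°]: 42.839°.
θ = atan2( sin Δλ · cos φ₂ , cos φ₁ · sin φ₂ − sin φ₁ · cos φ₂ · cos Δλ )
  = atan2(0.24935, -0.89167) = 164.376° → normalised to [0°, 360°): 164.376°.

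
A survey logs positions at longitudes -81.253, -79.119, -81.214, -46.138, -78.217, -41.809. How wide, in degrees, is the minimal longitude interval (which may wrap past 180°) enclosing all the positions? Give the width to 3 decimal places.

Sort the longitudes: -81.253°, -81.214°, -79.119°, -78.217°, -46.138°, -41.809°.
Eastward gaps between consecutive values (wrapping around): 0.039°, 2.095°, 0.902°, 32.079°, 4.329°, 320.556°.
Largest gap = 320.556° ⇒ minimal covering band is its complement: 360° − 320.556° = 39.444°.
Band runs from -81.253° eastward to -41.809°.

39.444°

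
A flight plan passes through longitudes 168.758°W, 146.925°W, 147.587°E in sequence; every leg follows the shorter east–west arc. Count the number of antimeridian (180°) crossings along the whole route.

Leg 1: -168.758° → -146.925°, shortest Δλ = 21.833° (east) — does not cross 180°.
Leg 2: -146.925° → +147.587°, shortest Δλ = -65.488° (west) — crosses 180°.
Total crossings: 1.

1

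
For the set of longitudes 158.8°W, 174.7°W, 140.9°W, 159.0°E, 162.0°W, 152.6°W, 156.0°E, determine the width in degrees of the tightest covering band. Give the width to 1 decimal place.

Sort the longitudes: -174.7°, -162.0°, -158.8°, -152.6°, -140.9°, +156.0°, +159.0°.
Eastward gaps between consecutive values (wrapping around): 12.7°, 3.2°, 6.2°, 11.7°, 296.9°, 3.0°, 26.3°.
Largest gap = 296.9° ⇒ minimal covering band is its complement: 360° − 296.9° = 63.1°.
Band runs from +156.0° eastward to -140.9°, crossing the antimeridian.

63.1°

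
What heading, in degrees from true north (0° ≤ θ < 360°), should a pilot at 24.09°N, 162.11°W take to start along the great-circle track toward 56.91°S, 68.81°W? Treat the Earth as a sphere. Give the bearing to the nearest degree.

Δλ = -68.81 − -162.11 = 93.30°.
θ = atan2( sin Δλ · cos φ₂ , cos φ₁ · sin φ₂ − sin φ₁ · cos φ₂ · cos Δλ )
  = atan2(0.54505, -0.75202) = 144.066° → normalised to [0°, 360°): 144.066°.

144°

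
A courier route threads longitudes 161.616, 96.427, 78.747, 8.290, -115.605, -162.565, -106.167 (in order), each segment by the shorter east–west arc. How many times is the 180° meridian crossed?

Leg 1: +161.616° → +96.427°, shortest Δλ = -65.189° (west) — does not cross 180°.
Leg 2: +96.427° → +78.747°, shortest Δλ = -17.68° (west) — does not cross 180°.
Leg 3: +78.747° → +8.290°, shortest Δλ = -70.457° (west) — does not cross 180°.
Leg 4: +8.290° → -115.605°, shortest Δλ = -123.895° (west) — does not cross 180°.
Leg 5: -115.605° → -162.565°, shortest Δλ = -46.96° (west) — does not cross 180°.
Leg 6: -162.565° → -106.167°, shortest Δλ = 56.398° (east) — does not cross 180°.
Total crossings: 0.

0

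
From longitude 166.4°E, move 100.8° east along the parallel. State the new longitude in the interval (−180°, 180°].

Start at +166.4°; shift +100.8° → +267.2°.
+267.2° lies outside (−180°, 180°]; subtract 360° → -92.8°.

92.8°W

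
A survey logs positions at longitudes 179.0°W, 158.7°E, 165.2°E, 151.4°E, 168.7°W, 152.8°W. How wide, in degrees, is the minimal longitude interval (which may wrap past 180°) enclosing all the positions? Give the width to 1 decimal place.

Sort the longitudes: -179.0°, -168.7°, -152.8°, +151.4°, +158.7°, +165.2°.
Eastward gaps between consecutive values (wrapping around): 10.3°, 15.9°, 304.2°, 7.3°, 6.5°, 15.8°.
Largest gap = 304.2° ⇒ minimal covering band is its complement: 360° − 304.2° = 55.8°.
Band runs from +151.4° eastward to -152.8°, crossing the antimeridian.

55.8°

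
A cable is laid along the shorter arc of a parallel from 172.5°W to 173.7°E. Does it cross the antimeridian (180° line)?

Naïve |173.7 − -172.5| = 346.2° > 180°, so the shorter arc goes the other way round — across 180°.
Signed shortest Δλ = ((173.7 − -172.5 + 180) mod 360) − 180 = -13.8°.
Going west by 13.8° from -172.5° passes through 180° before reaching +173.7°.

Yes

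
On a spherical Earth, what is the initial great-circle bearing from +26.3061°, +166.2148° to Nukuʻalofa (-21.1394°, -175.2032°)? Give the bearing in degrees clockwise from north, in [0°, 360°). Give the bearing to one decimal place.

157.4°

Δλ = -175.2032 − 166.2148 = -341.4180°; wrapped into (−180°, 180°]: 18.5820°.
θ = atan2( sin Δλ · cos φ₂ , cos φ₁ · sin φ₂ − sin φ₁ · cos φ₂ · cos Δλ )
  = atan2(0.29722, -0.71509) = 157.430° → normalised to [0°, 360°): 157.430°.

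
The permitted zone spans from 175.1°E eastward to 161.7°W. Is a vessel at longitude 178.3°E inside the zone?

Yes

Band width going east from +175.1° to -161.7°: ((-161.7 − 175.1) mod 360) = 23.2°.
Offset of +178.3° east of the west edge: ((178.3 − 175.1) mod 360) = 3.2°.
3.2° ≤ 23.2° ⇒ inside.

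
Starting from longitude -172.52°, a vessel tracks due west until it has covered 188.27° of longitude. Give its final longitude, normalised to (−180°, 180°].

Start at -172.52°; shift −188.27° → -360.79°.
-360.79° lies outside (−180°, 180°]; add 360° → -0.79°.

-0.79°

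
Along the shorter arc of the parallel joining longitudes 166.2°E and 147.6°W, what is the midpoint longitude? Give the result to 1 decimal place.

Signed shortest Δλ from +166.2° to -147.6° is +46.2°.
Midpoint longitude = +166.2° + (+46.2°)/2 = +166.2° + 23.1° = +189.3°.
Normalise into (−180°, 180°]: -170.7°.
(The naïve average (+166.2 + -147.6)/2 = 9.3° is on the wrong side of the globe.)

170.7°W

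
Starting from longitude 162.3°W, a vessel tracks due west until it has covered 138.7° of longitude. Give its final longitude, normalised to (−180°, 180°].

Start at -162.3°; shift −138.7° → -301.0°.
-301.0° lies outside (−180°, 180°]; add 360° → +59.0°.

59.0°E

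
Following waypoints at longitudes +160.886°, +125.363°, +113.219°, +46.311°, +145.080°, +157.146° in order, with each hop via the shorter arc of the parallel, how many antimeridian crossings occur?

Leg 1: +160.886° → +125.363°, shortest Δλ = -35.523° (west) — does not cross 180°.
Leg 2: +125.363° → +113.219°, shortest Δλ = -12.144° (west) — does not cross 180°.
Leg 3: +113.219° → +46.311°, shortest Δλ = -66.908° (west) — does not cross 180°.
Leg 4: +46.311° → +145.080°, shortest Δλ = 98.769° (east) — does not cross 180°.
Leg 5: +145.080° → +157.146°, shortest Δλ = 12.066° (east) — does not cross 180°.
Total crossings: 0.

0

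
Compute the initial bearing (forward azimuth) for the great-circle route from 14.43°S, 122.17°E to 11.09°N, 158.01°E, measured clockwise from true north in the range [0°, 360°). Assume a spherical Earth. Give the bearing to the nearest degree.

56°

Δλ = 158.01 − 122.17 = 35.84°.
θ = atan2( sin Δλ · cos φ₂ , cos φ₁ · sin φ₂ − sin φ₁ · cos φ₂ · cos Δλ )
  = atan2(0.57459, 0.38452) = 56.209° → normalised to [0°, 360°): 56.209°.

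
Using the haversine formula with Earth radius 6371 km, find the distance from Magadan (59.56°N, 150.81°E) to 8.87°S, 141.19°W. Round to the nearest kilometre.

Δλ = -141.19 − 150.81 = -292.00°; wrapped into (−180°, 180°]: 68.00°.
Δφ = -8.87 − 59.56 = -68.43°.
a = sin²(Δφ/2) + cos φ₁ · cos φ₂ · sin²(Δλ/2) = 0.472710.
c = 2·atan2(√a, √(1−a)) = 1.51619 rad → d = 6371·c ≈ 9659.64 km.

9660 km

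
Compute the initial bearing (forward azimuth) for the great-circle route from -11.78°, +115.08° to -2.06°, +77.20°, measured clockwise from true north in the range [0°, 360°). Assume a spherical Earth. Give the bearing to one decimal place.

281.6°

Δλ = 77.20 − 115.08 = -37.88°.
θ = atan2( sin Δλ · cos φ₂ , cos φ₁ · sin φ₂ − sin φ₁ · cos φ₂ · cos Δλ )
  = atan2(-0.61361, 0.12585) = -78.410° → normalised to [0°, 360°): 281.590°.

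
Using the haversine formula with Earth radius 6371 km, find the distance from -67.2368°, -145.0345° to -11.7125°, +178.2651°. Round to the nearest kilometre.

Δλ = 178.2651 − -145.0345 = 323.2996°; wrapped into (−180°, 180°]: -36.7004°.
Δφ = -11.7125 − -67.2368 = 55.5243°.
a = sin²(Δφ/2) + cos φ₁ · cos φ₂ · sin²(Δλ/2) = 0.254523.
c = 2·atan2(√a, √(1−a)) = 1.05761 rad → d = 6371·c ≈ 6738.04 km.

6738 km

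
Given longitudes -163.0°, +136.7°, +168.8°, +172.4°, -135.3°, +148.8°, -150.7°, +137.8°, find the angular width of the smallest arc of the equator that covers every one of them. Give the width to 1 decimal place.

88.0°

Sort the longitudes: -163.0°, -150.7°, -135.3°, +136.7°, +137.8°, +148.8°, +168.8°, +172.4°.
Eastward gaps between consecutive values (wrapping around): 12.3°, 15.4°, 272.0°, 1.1°, 11.0°, 20.0°, 3.6°, 24.6°.
Largest gap = 272.0° ⇒ minimal covering band is its complement: 360° − 272.0° = 88.0°.
Band runs from +136.7° eastward to -135.3°, crossing the antimeridian.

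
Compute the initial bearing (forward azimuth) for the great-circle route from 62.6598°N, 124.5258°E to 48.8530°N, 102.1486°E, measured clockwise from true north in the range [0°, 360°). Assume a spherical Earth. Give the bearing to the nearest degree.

232°

Δλ = 102.1486 − 124.5258 = -22.3772°.
θ = atan2( sin Δλ · cos φ₂ , cos φ₁ · sin φ₂ − sin φ₁ · cos φ₂ · cos Δλ )
  = atan2(-0.25050, -0.19464) = -127.847° → normalised to [0°, 360°): 232.153°.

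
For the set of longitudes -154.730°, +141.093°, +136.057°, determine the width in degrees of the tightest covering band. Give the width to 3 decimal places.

69.213°

Sort the longitudes: -154.730°, +136.057°, +141.093°.
Eastward gaps between consecutive values (wrapping around): 290.787°, 5.036°, 64.177°.
Largest gap = 290.787° ⇒ minimal covering band is its complement: 360° − 290.787° = 69.213°.
Band runs from +136.057° eastward to -154.730°, crossing the antimeridian.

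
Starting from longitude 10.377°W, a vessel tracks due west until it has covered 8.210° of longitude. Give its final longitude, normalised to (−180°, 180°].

18.587°W

Start at -10.377°; shift −8.210° → -18.587°.
-18.587° already lies in (−180°, 180°].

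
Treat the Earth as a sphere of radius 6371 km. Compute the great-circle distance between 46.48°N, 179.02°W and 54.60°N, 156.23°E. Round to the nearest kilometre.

Δλ = 156.23 − -179.02 = 335.25°; wrapped into (−180°, 180°]: -24.75°.
Δφ = 54.60 − 46.48 = 8.12°.
a = sin²(Δφ/2) + cos φ₁ · cos φ₂ · sin²(Δλ/2) = 0.023334.
c = 2·atan2(√a, √(1−a)) = 0.30671 rad → d = 6371·c ≈ 1954.03 km.

1954 km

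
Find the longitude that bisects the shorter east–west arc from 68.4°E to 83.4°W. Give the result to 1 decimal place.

7.5°W

Signed shortest Δλ from +68.4° to -83.4° is -151.8°.
Midpoint longitude = +68.4° + (-151.8°)/2 = +68.4° − 75.9° = -7.5°.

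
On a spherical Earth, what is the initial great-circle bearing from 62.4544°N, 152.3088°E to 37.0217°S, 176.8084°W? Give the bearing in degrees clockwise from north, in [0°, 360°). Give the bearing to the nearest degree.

155°

Δλ = -176.8084 − 152.3088 = -329.1172°; wrapped into (−180°, 180°]: 30.8828°.
θ = atan2( sin Δλ · cos φ₂ , cos φ₁ · sin φ₂ − sin φ₁ · cos φ₂ · cos Δλ )
  = atan2(0.40981, -0.88599) = 155.177° → normalised to [0°, 360°): 155.177°.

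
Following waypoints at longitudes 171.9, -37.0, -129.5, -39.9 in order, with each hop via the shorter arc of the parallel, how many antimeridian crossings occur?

1

Leg 1: +171.9° → -37.0°, shortest Δλ = 151.1° (east) — crosses 180°.
Leg 2: -37.0° → -129.5°, shortest Δλ = -92.5° (west) — does not cross 180°.
Leg 3: -129.5° → -39.9°, shortest Δλ = 89.6° (east) — does not cross 180°.
Total crossings: 1.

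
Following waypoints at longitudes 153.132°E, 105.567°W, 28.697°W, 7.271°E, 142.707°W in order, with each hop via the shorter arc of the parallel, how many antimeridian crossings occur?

Leg 1: +153.132° → -105.567°, shortest Δλ = 101.301° (east) — crosses 180°.
Leg 2: -105.567° → -28.697°, shortest Δλ = 76.87° (east) — does not cross 180°.
Leg 3: -28.697° → +7.271°, shortest Δλ = 35.968° (east) — does not cross 180°.
Leg 4: +7.271° → -142.707°, shortest Δλ = -149.978° (west) — does not cross 180°.
Total crossings: 1.

1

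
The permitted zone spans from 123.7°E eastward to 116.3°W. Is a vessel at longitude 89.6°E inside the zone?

Band width going east from +123.7° to -116.3°: ((-116.3 − 123.7) mod 360) = 120.0°.
Offset of +89.6° east of the west edge: ((89.6 − 123.7) mod 360) = 325.9°.
325.9° > 120.0° ⇒ outside.

No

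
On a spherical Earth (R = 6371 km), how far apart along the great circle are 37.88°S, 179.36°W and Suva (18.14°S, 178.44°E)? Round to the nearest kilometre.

2205 km

Δλ = 178.44 − -179.36 = 357.80°; wrapped into (−180°, 180°]: -2.20°.
Δφ = -18.14 − -37.88 = 19.74°.
a = sin²(Δφ/2) + cos φ₁ · cos φ₂ · sin²(Δλ/2) = 0.029659.
c = 2·atan2(√a, √(1−a)) = 0.34616 rad → d = 6371·c ≈ 2205.39 km.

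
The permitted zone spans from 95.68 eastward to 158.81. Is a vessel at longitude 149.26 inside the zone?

Yes

Band width going east from +95.68° to +158.81°: ((158.81 − 95.68) mod 360) = 63.13°.
Offset of +149.26° east of the west edge: ((149.26 − 95.68) mod 360) = 53.58°.
53.58° ≤ 63.13° ⇒ inside.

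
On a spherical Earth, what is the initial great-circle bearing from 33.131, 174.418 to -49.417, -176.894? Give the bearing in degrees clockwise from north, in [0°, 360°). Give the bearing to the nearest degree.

174°

Δλ = -176.894 − 174.418 = -351.312°; wrapped into (−180°, 180°]: 8.688°.
θ = atan2( sin Δλ · cos φ₂ , cos φ₁ · sin φ₂ − sin φ₁ · cos φ₂ · cos Δλ )
  = atan2(0.09827, -0.98747) = 174.317° → normalised to [0°, 360°): 174.317°.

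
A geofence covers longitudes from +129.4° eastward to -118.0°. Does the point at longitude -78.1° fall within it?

Band width going east from +129.4° to -118.0°: ((-118.0 − 129.4) mod 360) = 112.6°.
Offset of -78.1° east of the west edge: ((-78.1 − 129.4) mod 360) = 152.5°.
152.5° > 112.6° ⇒ outside.

No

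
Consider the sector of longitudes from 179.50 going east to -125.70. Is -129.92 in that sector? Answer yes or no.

Yes

Band width going east from +179.50° to -125.70°: ((-125.70 − 179.50) mod 360) = 54.80°.
Offset of -129.92° east of the west edge: ((-129.92 − 179.50) mod 360) = 50.58°.
50.58° ≤ 54.80° ⇒ inside.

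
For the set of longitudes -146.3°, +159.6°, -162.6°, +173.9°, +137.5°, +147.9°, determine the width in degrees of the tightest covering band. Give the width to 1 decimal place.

Sort the longitudes: -162.6°, -146.3°, +137.5°, +147.9°, +159.6°, +173.9°.
Eastward gaps between consecutive values (wrapping around): 16.3°, 283.8°, 10.4°, 11.7°, 14.3°, 23.5°.
Largest gap = 283.8° ⇒ minimal covering band is its complement: 360° − 283.8° = 76.2°.
Band runs from +137.5° eastward to -146.3°, crossing the antimeridian.

76.2°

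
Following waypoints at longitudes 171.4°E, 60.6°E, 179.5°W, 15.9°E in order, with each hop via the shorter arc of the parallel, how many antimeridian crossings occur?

2

Leg 1: +171.4° → +60.6°, shortest Δλ = -110.8° (west) — does not cross 180°.
Leg 2: +60.6° → -179.5°, shortest Δλ = 119.9° (east) — crosses 180°.
Leg 3: -179.5° → +15.9°, shortest Δλ = -164.6° (west) — crosses 180°.
Total crossings: 2.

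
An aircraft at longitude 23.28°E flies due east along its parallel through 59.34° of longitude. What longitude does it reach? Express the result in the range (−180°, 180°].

Start at +23.28°; shift +59.34° → +82.62°.
+82.62° already lies in (−180°, 180°].

82.62°E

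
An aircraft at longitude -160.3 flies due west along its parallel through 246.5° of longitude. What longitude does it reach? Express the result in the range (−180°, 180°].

-46.8°

Start at -160.3°; shift −246.5° → -406.8°.
-406.8° lies outside (−180°, 180°]; add 360° → -46.8°.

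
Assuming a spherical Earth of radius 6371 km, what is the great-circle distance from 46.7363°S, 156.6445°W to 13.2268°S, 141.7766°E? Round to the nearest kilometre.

Δλ = 141.7766 − -156.6445 = 298.4211°; wrapped into (−180°, 180°]: -61.5789°.
Δφ = -13.2268 − -46.7363 = 33.5095°.
a = sin²(Δφ/2) + cos φ₁ · cos φ₂ · sin²(Δλ/2) = 0.257920.
c = 2·atan2(√a, √(1−a)) = 1.06539 rad → d = 6371·c ≈ 6787.63 km.

6788 km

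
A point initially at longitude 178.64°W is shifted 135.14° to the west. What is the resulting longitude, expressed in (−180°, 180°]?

Start at -178.64°; shift −135.14° → -313.78°.
-313.78° lies outside (−180°, 180°]; add 360° → +46.22°.

46.22°E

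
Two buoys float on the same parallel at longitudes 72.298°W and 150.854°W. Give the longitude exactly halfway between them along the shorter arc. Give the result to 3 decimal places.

Signed shortest Δλ from -72.298° to -150.854° is -78.556°.
Midpoint longitude = -72.298° + (-78.556°)/2 = -72.298° − 39.278° = -111.576°.

111.576°W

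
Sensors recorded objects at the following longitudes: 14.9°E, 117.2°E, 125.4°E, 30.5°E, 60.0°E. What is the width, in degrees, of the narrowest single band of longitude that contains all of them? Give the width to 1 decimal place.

Sort the longitudes: +14.9°, +30.5°, +60.0°, +117.2°, +125.4°.
Eastward gaps between consecutive values (wrapping around): 15.6°, 29.5°, 57.2°, 8.2°, 249.5°.
Largest gap = 249.5° ⇒ minimal covering band is its complement: 360° − 249.5° = 110.5°.
Band runs from +14.9° eastward to +125.4°.

110.5°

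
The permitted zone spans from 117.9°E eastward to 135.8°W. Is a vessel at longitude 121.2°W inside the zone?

Band width going east from +117.9° to -135.8°: ((-135.8 − 117.9) mod 360) = 106.3°.
Offset of -121.2° east of the west edge: ((-121.2 − 117.9) mod 360) = 120.9°.
120.9° > 106.3° ⇒ outside.

No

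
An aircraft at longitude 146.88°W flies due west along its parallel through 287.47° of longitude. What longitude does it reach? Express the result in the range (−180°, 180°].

Start at -146.88°; shift −287.47° → -434.35°.
-434.35° lies outside (−180°, 180°]; add 360° → -74.35°.

74.35°W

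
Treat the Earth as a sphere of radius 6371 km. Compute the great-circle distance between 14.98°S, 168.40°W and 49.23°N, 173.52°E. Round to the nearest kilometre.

Δλ = 173.52 − -168.40 = 341.92°; wrapped into (−180°, 180°]: -18.08°.
Δφ = 49.23 − -14.98 = 64.21°.
a = sin²(Δφ/2) + cos φ₁ · cos φ₂ · sin²(Δλ/2) = 0.298037.
c = 2·atan2(√a, √(1−a)) = 1.15499 rad → d = 6371·c ≈ 7358.45 km.

7358 km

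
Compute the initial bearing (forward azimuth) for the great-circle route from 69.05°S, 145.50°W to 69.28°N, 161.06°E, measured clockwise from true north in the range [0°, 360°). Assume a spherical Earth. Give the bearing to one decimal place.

Δλ = 161.06 − -145.50 = 306.56°; wrapped into (−180°, 180°]: -53.44°.
θ = atan2( sin Δλ · cos φ₂ , cos φ₁ · sin φ₂ − sin φ₁ · cos φ₂ · cos Δλ )
  = atan2(-0.28419, 0.53124) = -28.144° → normalised to [0°, 360°): 331.856°.

331.9°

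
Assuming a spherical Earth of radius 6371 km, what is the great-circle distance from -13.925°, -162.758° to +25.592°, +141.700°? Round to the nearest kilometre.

Δλ = 141.700 − -162.758 = 304.458°; wrapped into (−180°, 180°]: -55.542°.
Δφ = 25.592 − -13.925 = 39.517°.
a = sin²(Δφ/2) + cos φ₁ · cos φ₂ · sin²(Δλ/2) = 0.304328.
c = 2·atan2(√a, √(1−a)) = 1.16870 rad → d = 6371·c ≈ 7445.82 km.

7446 km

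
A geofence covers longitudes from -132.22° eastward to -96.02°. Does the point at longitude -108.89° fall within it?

Band width going east from -132.22° to -96.02°: ((-96.02 − -132.22) mod 360) = 36.20°.
Offset of -108.89° east of the west edge: ((-108.89 − -132.22) mod 360) = 23.33°.
23.33° ≤ 36.20° ⇒ inside.

Yes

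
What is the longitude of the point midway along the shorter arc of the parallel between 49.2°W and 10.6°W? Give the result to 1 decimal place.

Signed shortest Δλ from -49.2° to -10.6° is +38.6°.
Midpoint longitude = -49.2° + (+38.6°)/2 = -49.2° + 19.3° = -29.9°.

29.9°W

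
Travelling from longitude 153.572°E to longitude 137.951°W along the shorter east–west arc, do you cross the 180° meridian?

Naïve |-137.951 − 153.572| = 291.523° > 180°, so the shorter arc goes the other way round — across 180°.
Signed shortest Δλ = ((-137.951 − 153.572 + 180) mod 360) − 180 = 68.477°.
Going east by 68.477° from +153.572° passes through 180° before reaching -137.951°.

Yes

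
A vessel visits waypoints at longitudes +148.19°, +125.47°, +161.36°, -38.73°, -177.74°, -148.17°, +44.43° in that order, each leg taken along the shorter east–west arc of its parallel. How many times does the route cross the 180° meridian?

2

Leg 1: +148.19° → +125.47°, shortest Δλ = -22.72° (west) — does not cross 180°.
Leg 2: +125.47° → +161.36°, shortest Δλ = 35.89° (east) — does not cross 180°.
Leg 3: +161.36° → -38.73°, shortest Δλ = 159.91° (east) — crosses 180°.
Leg 4: -38.73° → -177.74°, shortest Δλ = -139.01° (west) — does not cross 180°.
Leg 5: -177.74° → -148.17°, shortest Δλ = 29.57° (east) — does not cross 180°.
Leg 6: -148.17° → +44.43°, shortest Δλ = -167.4° (west) — crosses 180°.
Total crossings: 2.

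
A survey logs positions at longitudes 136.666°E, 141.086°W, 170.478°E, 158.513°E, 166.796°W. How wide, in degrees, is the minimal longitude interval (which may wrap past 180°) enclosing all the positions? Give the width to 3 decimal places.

Sort the longitudes: -166.796°, -141.086°, +136.666°, +158.513°, +170.478°.
Eastward gaps between consecutive values (wrapping around): 25.710°, 277.752°, 21.847°, 11.965°, 22.726°.
Largest gap = 277.752° ⇒ minimal covering band is its complement: 360° − 277.752° = 82.248°.
Band runs from +136.666° eastward to -141.086°, crossing the antimeridian.

82.248°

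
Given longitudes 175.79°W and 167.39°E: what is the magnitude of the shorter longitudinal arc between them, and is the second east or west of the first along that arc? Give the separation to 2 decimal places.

16.82° west

Raw difference: 167.39 − -175.79 = 343.18°.
Normalise into (−180°, 180°]: 343.18° − 360° = -16.82°.
Negative ⇒ the second point lies to the west; separation 16.82°.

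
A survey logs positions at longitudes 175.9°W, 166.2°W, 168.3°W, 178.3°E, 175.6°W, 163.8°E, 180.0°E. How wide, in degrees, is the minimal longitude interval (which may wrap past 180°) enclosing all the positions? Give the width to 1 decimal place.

30.0°

Sort the longitudes: -175.9°, -175.6°, -168.3°, -166.2°, +163.8°, +178.3°, +180.0°.
Eastward gaps between consecutive values (wrapping around): 0.3°, 7.3°, 2.1°, 330.0°, 14.5°, 1.7°, 4.1°.
Largest gap = 330.0° ⇒ minimal covering band is its complement: 360° − 330.0° = 30.0°.
Band runs from +163.8° eastward to -166.2°, crossing the antimeridian.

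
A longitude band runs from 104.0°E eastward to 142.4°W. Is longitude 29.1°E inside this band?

No

Band width going east from +104.0° to -142.4°: ((-142.4 − 104.0) mod 360) = 113.6°.
Offset of +29.1° east of the west edge: ((29.1 − 104.0) mod 360) = 285.1°.
285.1° > 113.6° ⇒ outside.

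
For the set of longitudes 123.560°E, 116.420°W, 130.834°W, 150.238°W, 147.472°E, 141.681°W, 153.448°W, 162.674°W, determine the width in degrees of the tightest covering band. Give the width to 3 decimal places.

Sort the longitudes: -162.674°, -153.448°, -150.238°, -141.681°, -130.834°, -116.420°, +123.560°, +147.472°.
Eastward gaps between consecutive values (wrapping around): 9.226°, 3.210°, 8.557°, 10.847°, 14.414°, 239.980°, 23.912°, 49.854°.
Largest gap = 239.980° ⇒ minimal covering band is its complement: 360° − 239.980° = 120.020°.
Band runs from +123.560° eastward to -116.420°, crossing the antimeridian.

120.020°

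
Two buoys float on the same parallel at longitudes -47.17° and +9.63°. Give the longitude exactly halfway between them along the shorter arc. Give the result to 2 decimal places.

Signed shortest Δλ from -47.17° to +9.63° is +56.80°.
Midpoint longitude = -47.17° + (+56.80°)/2 = -47.17° + 28.40° = -18.77°.

-18.77°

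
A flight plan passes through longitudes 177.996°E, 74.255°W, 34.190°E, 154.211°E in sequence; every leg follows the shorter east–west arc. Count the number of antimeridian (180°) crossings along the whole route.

1

Leg 1: +177.996° → -74.255°, shortest Δλ = 107.749° (east) — crosses 180°.
Leg 2: -74.255° → +34.190°, shortest Δλ = 108.445° (east) — does not cross 180°.
Leg 3: +34.190° → +154.211°, shortest Δλ = 120.021° (east) — does not cross 180°.
Total crossings: 1.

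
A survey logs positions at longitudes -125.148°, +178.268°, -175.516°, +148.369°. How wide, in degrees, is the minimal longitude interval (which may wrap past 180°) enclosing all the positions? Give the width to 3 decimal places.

Sort the longitudes: -175.516°, -125.148°, +148.369°, +178.268°.
Eastward gaps between consecutive values (wrapping around): 50.368°, 273.517°, 29.899°, 6.216°.
Largest gap = 273.517° ⇒ minimal covering band is its complement: 360° − 273.517° = 86.483°.
Band runs from +148.369° eastward to -125.148°, crossing the antimeridian.

86.483°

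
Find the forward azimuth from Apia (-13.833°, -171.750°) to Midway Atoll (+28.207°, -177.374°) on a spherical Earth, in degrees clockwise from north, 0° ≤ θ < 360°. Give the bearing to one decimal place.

Δλ = -177.374 − -171.750 = -5.624°.
θ = atan2( sin Δλ · cos φ₂ , cos φ₁ · sin φ₂ − sin φ₁ · cos φ₂ · cos Δλ )
  = atan2(-0.08636, 0.66864) = -7.360° → normalised to [0°, 360°): 352.640°.

352.6°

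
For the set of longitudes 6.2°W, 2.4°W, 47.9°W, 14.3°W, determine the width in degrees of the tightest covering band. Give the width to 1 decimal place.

45.5°

Sort the longitudes: -47.9°, -14.3°, -6.2°, -2.4°.
Eastward gaps between consecutive values (wrapping around): 33.6°, 8.1°, 3.8°, 314.5°.
Largest gap = 314.5° ⇒ minimal covering band is its complement: 360° − 314.5° = 45.5°.
Band runs from -47.9° eastward to -2.4°.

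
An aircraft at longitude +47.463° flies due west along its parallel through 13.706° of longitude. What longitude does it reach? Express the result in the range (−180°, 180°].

Start at +47.463°; shift −13.706° → +33.757°.
+33.757° already lies in (−180°, 180°].

+33.757°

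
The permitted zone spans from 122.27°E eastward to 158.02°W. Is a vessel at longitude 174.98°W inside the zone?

Band width going east from +122.27° to -158.02°: ((-158.02 − 122.27) mod 360) = 79.71°.
Offset of -174.98° east of the west edge: ((-174.98 − 122.27) mod 360) = 62.75°.
62.75° ≤ 79.71° ⇒ inside.

Yes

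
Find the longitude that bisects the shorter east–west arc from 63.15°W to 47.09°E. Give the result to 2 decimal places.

8.03°W

Signed shortest Δλ from -63.15° to +47.09° is +110.24°.
Midpoint longitude = -63.15° + (+110.24°)/2 = -63.15° + 55.12° = -8.03°.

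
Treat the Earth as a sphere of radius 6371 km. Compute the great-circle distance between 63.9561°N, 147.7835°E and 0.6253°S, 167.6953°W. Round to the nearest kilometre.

Δλ = -167.6953 − 147.7835 = -315.4788°; wrapped into (−180°, 180°]: 44.5212°.
Δφ = -0.6253 − 63.9561 = -64.5814°.
a = sin²(Δφ/2) + cos φ₁ · cos φ₂ · sin²(Δλ/2) = 0.348389.
c = 2·atan2(√a, √(1−a)) = 1.26272 rad → d = 6371·c ≈ 8044.82 km.

8045 km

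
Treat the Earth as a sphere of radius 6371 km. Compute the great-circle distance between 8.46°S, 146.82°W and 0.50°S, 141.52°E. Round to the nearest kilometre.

7983 km

Δλ = 141.52 − -146.82 = 288.34°; wrapped into (−180°, 180°]: -71.66°.
Δφ = -0.50 − -8.46 = 7.96°.
a = sin²(Δφ/2) + cos φ₁ · cos φ₂ · sin²(Δλ/2) = 0.343748.
c = 2·atan2(√a, √(1−a)) = 1.25297 rad → d = 6371·c ≈ 7982.67 km.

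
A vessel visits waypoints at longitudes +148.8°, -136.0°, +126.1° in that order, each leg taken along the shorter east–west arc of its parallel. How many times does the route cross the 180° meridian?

Leg 1: +148.8° → -136.0°, shortest Δλ = 75.2° (east) — crosses 180°.
Leg 2: -136.0° → +126.1°, shortest Δλ = -97.9° (west) — crosses 180°.
Total crossings: 2.

2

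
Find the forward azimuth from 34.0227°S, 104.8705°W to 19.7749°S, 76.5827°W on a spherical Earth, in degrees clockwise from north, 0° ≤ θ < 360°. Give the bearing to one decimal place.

Δλ = -76.5827 − -104.8705 = 28.2878°.
θ = atan2( sin Δλ · cos φ₂ , cos φ₁ · sin φ₂ − sin φ₁ · cos φ₂ · cos Δλ )
  = atan2(0.44595, 0.18324) = 67.663° → normalised to [0°, 360°): 67.663°.

67.7°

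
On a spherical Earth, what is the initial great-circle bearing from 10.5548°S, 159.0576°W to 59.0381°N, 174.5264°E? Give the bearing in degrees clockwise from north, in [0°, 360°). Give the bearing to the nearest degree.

Δλ = 174.5264 − -159.0576 = 333.5840°; wrapped into (−180°, 180°]: -26.4160°.
θ = atan2( sin Δλ · cos φ₂ , cos φ₁ · sin φ₂ − sin φ₁ · cos φ₂ · cos Δλ )
  = atan2(-0.22888, 0.92740) = -13.863° → normalised to [0°, 360°): 346.137°.

346°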